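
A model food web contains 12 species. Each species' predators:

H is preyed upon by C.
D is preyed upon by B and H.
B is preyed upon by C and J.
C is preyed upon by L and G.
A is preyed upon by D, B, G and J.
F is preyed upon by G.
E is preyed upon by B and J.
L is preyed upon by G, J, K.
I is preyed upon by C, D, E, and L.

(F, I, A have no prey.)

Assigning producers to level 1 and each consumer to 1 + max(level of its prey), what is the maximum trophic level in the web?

6

Producers (level 1): F, I, A.
I → D → B → C → L → G gives G level 6.
No species has a prey at level 6, so no species reaches level 7.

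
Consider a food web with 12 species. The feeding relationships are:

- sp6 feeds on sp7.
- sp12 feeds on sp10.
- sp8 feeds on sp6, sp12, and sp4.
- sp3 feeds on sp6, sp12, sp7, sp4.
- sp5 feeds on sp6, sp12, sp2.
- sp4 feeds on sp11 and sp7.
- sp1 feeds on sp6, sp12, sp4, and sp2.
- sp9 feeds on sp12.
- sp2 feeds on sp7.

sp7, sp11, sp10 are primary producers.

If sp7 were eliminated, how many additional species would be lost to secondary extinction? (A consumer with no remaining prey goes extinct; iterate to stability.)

Remove sp7.
Round 1: sp2 (all prey gone), sp6 (all prey gone) → extinct.
No further losses. Total secondary extinctions: 2.

2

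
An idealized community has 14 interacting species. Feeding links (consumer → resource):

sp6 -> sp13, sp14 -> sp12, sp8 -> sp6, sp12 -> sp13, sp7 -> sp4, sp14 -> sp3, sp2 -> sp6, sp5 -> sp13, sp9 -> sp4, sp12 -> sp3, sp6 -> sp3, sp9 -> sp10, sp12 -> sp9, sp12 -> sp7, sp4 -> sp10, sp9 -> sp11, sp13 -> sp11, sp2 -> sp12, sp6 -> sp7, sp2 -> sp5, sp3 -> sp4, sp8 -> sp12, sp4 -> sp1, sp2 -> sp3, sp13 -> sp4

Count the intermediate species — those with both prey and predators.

Intermediate species (has both prey and predators): sp4, sp7, sp13, sp9, sp3, sp12, sp5, sp6.
Count: 8.

8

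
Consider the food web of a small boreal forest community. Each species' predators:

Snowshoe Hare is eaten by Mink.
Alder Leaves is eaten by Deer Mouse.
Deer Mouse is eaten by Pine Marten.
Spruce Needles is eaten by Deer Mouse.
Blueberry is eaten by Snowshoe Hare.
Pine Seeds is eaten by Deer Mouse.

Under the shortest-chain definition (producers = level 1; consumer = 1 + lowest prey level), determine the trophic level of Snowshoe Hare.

Trophic level 2

Blueberry is a producer → level 1.
Snowshoe Hare eats Blueberry → level 2.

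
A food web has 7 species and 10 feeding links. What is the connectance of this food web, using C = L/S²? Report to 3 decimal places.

The web has S = 7 species and L = 10 feeding links.
C = L / S² = 10 / 49 = 0.2041 ≈ 0.204.

C = 0.204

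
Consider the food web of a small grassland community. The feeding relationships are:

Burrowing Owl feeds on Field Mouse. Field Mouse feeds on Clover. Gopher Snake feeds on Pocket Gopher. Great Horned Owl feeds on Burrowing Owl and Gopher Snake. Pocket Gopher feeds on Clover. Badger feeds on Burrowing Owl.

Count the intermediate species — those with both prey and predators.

Intermediate species (has both prey and predators): Pocket Gopher, Field Mouse, Gopher Snake, Burrowing Owl.
Count: 4.

4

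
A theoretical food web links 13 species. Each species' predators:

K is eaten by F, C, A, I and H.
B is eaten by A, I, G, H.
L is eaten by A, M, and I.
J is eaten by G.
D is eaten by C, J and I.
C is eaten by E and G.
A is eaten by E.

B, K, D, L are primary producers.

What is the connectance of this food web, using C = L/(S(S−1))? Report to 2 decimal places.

C = 0.12

The web has S = 13 species and L = 19 feeding links.
C = L / (S(S−1)) = 19 / 156 = 0.1218 ≈ 0.12.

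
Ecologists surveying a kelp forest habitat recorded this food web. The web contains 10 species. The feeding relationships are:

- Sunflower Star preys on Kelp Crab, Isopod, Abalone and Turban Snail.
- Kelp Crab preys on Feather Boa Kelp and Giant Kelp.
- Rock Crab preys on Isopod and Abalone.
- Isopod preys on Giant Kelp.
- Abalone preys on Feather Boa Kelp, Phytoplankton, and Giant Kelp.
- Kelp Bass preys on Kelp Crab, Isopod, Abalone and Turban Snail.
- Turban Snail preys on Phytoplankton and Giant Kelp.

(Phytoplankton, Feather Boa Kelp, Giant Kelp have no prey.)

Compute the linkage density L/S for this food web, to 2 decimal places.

There are L = 18 links among S = 10 species.
L/S = 18/10 = 1.8000 ≈ 1.80.

L/S = 1.80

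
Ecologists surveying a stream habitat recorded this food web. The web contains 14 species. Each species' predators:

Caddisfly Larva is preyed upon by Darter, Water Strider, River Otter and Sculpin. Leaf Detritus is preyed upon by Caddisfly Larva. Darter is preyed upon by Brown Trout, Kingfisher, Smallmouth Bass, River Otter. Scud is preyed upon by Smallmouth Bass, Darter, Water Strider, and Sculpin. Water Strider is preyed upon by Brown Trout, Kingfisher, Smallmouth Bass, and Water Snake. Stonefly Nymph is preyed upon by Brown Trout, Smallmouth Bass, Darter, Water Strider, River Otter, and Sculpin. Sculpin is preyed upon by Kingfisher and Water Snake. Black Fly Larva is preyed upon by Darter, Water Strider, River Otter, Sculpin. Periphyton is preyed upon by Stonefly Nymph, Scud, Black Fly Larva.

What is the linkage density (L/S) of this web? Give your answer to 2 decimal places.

There are L = 32 links among S = 14 species.
L/S = 32/14 = 2.2857 ≈ 2.29.

L/S = 2.29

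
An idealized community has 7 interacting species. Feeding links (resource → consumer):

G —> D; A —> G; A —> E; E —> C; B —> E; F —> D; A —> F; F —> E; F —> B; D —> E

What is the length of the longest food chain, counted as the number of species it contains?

One longest chain: A → F → D → E → C.
It has 5 species and 4 links.

5 species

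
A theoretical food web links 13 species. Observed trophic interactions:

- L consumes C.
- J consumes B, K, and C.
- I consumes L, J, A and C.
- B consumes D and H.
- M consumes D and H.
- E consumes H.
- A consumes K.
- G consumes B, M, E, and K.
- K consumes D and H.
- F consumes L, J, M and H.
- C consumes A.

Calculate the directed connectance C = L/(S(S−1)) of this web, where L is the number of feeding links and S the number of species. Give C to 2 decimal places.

The web has S = 13 species and L = 25 feeding links.
C = L / (S(S−1)) = 25 / 156 = 0.1603 ≈ 0.16.

C = 0.16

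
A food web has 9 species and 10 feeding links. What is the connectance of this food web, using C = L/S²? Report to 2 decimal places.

C = 0.12

The web has S = 9 species and L = 10 feeding links.
C = L / S² = 10 / 81 = 0.1235 ≈ 0.12.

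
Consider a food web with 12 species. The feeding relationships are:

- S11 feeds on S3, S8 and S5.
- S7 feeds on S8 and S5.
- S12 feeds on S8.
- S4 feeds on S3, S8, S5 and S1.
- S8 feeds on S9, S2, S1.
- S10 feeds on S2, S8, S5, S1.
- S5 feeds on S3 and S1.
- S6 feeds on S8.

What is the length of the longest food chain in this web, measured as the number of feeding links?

One longest chain: S1 → S8 → S12.
It has 3 species and 2 links.

2 links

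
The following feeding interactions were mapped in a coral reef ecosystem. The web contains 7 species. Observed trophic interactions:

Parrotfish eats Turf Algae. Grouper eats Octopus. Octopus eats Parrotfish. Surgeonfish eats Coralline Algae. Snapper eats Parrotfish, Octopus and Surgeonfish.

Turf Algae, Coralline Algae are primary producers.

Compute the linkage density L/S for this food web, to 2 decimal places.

There are L = 7 links among S = 7 species.
L/S = 7/7 = 1.0000 ≈ 1.00.

L/S = 1.00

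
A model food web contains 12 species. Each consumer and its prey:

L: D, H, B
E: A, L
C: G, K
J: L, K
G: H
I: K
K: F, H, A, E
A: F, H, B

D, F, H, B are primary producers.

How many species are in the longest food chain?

One longest chain: F → A → E → K → C.
It has 5 species and 4 links.

5 species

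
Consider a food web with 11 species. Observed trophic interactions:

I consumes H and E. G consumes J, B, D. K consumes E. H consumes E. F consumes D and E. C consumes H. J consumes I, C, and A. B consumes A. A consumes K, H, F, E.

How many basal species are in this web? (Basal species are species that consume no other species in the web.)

2

Basal species (no prey listed): E, D.
Count: 2.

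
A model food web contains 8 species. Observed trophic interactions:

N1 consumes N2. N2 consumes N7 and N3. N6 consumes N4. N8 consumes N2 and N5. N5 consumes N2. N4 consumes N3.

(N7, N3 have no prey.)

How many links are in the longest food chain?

3 links

One longest chain: N7 → N2 → N5 → N8.
It has 4 species and 3 links.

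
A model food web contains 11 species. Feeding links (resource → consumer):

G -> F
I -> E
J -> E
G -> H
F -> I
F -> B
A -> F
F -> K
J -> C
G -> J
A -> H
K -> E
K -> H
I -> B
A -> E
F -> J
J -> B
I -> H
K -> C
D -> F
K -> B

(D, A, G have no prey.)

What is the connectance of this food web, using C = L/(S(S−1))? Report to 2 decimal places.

The web has S = 11 species and L = 21 feeding links.
C = L / (S(S−1)) = 21 / 110 = 0.1909 ≈ 0.19.

C = 0.19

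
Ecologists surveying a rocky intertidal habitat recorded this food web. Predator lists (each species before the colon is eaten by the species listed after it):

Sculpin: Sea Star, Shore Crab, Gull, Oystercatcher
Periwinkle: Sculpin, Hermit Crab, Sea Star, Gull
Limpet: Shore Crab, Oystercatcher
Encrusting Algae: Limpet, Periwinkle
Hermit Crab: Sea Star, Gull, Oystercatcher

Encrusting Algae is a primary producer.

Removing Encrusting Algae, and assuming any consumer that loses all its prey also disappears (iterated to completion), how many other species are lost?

Remove Encrusting Algae.
Round 1: Limpet (all prey gone), Periwinkle (all prey gone) → extinct.
Round 2: Sculpin (all prey gone), Hermit Crab (all prey gone) → extinct.
Round 3: Sea Star (all prey gone), Shore Crab (all prey gone), Gull (all prey gone), Oystercatcher (all prey gone) → extinct.
No further losses. Total secondary extinctions: 8.

8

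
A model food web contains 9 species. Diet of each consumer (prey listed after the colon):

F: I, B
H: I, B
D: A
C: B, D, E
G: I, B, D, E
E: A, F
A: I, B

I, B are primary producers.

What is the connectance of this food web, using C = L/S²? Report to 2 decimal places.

C = 0.20

The web has S = 9 species and L = 16 feeding links.
C = L / S² = 16 / 81 = 0.1975 ≈ 0.20.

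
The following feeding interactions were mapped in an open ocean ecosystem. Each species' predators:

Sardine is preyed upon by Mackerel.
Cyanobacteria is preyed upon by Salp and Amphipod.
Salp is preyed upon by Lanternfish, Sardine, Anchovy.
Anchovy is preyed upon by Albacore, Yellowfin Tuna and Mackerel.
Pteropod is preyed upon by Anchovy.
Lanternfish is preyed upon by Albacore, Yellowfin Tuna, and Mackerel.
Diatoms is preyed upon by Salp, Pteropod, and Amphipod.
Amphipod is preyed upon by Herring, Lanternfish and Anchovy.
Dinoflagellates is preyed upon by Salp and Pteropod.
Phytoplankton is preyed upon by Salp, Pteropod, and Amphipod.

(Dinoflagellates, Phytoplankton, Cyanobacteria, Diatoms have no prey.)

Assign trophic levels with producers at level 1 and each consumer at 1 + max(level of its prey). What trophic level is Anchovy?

Trophic level 3

Phytoplankton is a producer → level 1.
Amphipod eats Phytoplankton (level 1); other prey at levels: Cyanobacteria 1, Diatoms 1 → level 2.
Anchovy eats Amphipod (level 2); other prey at levels: Salp 2, Pteropod 2 → level 3.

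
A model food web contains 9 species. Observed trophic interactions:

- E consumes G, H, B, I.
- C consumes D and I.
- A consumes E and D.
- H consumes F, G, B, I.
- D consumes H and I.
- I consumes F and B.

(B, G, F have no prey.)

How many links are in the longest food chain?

One longest chain: B → I → H → D → C.
It has 5 species and 4 links.

4 links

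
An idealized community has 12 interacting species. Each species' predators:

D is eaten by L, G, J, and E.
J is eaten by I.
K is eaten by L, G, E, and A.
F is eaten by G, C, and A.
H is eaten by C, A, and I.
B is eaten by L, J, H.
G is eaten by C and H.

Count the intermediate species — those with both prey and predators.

3

Intermediate species (has both prey and predators): G, J, H.
Count: 3.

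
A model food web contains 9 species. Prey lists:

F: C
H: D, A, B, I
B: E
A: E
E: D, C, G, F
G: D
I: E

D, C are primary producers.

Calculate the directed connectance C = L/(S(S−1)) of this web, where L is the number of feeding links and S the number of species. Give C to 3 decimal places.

C = 0.181

The web has S = 9 species and L = 13 feeding links.
C = L / (S(S−1)) = 13 / 72 = 0.1806 ≈ 0.181.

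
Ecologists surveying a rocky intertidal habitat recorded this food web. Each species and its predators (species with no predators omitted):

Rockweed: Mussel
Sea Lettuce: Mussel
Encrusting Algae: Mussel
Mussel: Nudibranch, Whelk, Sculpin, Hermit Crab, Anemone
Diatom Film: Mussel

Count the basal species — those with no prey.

4

Basal species (no prey listed): Encrusting Algae, Diatom Film, Rockweed, Sea Lettuce.
Count: 4.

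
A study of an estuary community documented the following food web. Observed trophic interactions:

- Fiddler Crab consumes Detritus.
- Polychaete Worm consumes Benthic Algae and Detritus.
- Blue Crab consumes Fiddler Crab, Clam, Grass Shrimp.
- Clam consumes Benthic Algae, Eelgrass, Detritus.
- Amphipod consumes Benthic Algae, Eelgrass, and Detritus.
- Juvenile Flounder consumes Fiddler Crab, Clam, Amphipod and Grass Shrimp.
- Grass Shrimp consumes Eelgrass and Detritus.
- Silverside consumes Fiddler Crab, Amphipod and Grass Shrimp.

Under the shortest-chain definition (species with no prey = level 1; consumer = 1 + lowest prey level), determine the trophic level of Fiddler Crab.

Trophic level 2

Detritus has no prey (basal) → level 1.
Fiddler Crab eats Detritus → level 2.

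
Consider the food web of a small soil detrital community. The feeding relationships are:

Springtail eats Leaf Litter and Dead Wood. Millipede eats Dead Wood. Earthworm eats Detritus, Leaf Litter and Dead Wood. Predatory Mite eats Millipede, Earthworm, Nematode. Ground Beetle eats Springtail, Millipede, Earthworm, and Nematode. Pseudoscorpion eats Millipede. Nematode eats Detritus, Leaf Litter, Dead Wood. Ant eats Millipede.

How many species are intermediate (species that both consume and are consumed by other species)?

Intermediate species (has both prey and predators): Springtail, Earthworm, Nematode, Millipede.
Count: 4.

4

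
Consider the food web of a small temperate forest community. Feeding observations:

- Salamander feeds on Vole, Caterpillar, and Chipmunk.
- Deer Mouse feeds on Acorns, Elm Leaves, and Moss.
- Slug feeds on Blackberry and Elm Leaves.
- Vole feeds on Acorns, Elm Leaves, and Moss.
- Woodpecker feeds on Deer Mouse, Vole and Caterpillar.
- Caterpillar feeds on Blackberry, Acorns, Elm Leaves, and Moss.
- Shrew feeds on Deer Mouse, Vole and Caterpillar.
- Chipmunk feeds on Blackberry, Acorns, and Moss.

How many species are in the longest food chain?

One longest chain: Blackberry → Chipmunk → Salamander.
It has 3 species and 2 links.

3 species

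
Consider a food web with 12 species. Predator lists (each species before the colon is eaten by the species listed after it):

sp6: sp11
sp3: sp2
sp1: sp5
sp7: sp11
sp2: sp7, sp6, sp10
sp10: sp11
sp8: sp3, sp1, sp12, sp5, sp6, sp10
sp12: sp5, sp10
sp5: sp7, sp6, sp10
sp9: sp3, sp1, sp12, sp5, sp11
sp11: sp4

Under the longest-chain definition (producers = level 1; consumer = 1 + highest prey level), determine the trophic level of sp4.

sp9 is a producer → level 1.
sp1 eats sp9 (level 1); other prey at levels: sp8 1 → level 2.
sp5 eats sp1 (level 2); other prey at levels: sp9 1, sp8 1, sp12 2 → level 3.
sp6 eats sp5 (level 3); other prey at levels: sp8 1, sp2 3 → level 4.
sp11 eats sp6 (level 4); other prey at levels: sp9 1, sp7 4, sp10 4 → level 5.
sp4 eats sp11 → level 6.

Trophic level 6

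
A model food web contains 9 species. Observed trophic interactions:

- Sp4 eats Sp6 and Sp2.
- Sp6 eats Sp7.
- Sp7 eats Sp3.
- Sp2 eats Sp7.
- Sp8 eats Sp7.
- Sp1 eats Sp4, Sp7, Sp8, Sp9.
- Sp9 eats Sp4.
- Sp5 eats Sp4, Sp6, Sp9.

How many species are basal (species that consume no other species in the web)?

1

Basal species (no prey listed): Sp3.
Count: 1.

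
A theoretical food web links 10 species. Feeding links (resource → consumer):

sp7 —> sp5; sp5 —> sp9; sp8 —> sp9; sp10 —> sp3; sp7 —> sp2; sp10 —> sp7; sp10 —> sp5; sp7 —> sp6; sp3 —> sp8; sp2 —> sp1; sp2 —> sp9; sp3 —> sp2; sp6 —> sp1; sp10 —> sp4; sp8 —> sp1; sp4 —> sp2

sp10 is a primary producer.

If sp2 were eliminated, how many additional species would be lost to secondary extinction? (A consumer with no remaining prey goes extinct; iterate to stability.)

0

Remove sp2.
Every predator of it retains at least one other prey: sp1 still has sp6, sp8; sp9 still has sp5, sp8.
No consumer loses all prey, so no secondary extinctions occur.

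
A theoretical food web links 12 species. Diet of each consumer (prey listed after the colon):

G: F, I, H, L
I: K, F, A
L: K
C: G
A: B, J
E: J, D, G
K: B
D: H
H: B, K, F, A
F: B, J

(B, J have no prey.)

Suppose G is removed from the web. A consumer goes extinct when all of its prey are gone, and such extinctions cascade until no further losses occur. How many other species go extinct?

1

Remove G.
Round 1: C (all prey gone) → extinct.
No further losses. Total secondary extinctions: 1.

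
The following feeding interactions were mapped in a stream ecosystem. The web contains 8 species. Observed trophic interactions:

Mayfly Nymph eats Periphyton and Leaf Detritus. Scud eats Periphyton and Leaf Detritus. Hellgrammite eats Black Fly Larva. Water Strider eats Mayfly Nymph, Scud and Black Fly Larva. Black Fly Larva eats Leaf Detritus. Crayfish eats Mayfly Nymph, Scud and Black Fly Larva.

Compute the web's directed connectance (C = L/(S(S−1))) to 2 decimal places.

C = 0.21

The web has S = 8 species and L = 12 feeding links.
C = L / (S(S−1)) = 12 / 56 = 0.2143 ≈ 0.21.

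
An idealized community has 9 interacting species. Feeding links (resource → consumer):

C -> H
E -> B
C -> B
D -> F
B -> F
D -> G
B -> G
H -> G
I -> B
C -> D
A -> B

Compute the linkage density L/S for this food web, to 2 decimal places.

L/S = 1.22

There are L = 11 links among S = 9 species.
L/S = 11/9 = 1.2222 ≈ 1.22.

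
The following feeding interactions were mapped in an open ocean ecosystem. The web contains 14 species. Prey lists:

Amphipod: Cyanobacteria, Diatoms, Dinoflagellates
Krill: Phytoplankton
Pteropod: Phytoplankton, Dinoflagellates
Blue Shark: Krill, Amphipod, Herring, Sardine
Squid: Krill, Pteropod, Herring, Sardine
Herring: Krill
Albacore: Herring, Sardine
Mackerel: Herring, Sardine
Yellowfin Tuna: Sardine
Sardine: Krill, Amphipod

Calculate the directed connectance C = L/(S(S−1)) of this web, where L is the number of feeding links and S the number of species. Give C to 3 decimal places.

C = 0.121

The web has S = 14 species and L = 22 feeding links.
C = L / (S(S−1)) = 22 / 182 = 0.1209 ≈ 0.121.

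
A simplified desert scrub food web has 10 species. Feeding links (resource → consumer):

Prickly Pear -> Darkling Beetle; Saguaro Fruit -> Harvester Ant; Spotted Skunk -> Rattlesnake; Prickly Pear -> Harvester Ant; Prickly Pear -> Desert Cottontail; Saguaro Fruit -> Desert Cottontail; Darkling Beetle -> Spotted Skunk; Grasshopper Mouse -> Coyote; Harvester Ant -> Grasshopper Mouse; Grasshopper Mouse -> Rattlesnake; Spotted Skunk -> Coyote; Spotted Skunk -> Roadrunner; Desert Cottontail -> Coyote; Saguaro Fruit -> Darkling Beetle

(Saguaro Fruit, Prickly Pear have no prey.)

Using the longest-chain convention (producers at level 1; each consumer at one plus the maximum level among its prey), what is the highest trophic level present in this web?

4

Producers (level 1): Saguaro Fruit, Prickly Pear.
Saguaro Fruit → Darkling Beetle → Spotted Skunk → Coyote gives Coyote level 4.
No species has a prey at level 4, so no species reaches level 5.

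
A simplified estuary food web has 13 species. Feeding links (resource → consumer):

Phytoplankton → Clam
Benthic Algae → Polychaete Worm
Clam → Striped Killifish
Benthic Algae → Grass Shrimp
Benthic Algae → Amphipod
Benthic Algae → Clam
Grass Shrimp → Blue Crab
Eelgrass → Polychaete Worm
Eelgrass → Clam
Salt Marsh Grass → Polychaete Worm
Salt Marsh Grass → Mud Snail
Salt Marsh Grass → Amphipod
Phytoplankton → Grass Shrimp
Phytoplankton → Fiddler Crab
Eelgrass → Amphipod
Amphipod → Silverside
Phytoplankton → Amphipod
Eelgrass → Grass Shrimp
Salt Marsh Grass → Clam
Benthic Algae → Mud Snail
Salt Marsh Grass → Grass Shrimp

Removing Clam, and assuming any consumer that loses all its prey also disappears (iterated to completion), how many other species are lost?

1

Remove Clam.
Round 1: Striped Killifish (all prey gone) → extinct.
No further losses. Total secondary extinctions: 1.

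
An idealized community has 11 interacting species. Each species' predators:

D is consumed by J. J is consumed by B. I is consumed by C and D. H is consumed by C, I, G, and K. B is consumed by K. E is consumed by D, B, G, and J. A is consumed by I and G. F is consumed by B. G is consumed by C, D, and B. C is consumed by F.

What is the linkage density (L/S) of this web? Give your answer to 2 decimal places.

There are L = 20 links among S = 11 species.
L/S = 20/11 = 1.8182 ≈ 1.82.

L/S = 1.82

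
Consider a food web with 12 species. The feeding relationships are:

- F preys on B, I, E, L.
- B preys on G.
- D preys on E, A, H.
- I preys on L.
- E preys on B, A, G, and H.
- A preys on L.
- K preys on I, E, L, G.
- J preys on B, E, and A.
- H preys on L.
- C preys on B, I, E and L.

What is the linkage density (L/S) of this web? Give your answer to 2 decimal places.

L/S = 2.17

There are L = 26 links among S = 12 species.
L/S = 26/12 = 2.1667 ≈ 2.17.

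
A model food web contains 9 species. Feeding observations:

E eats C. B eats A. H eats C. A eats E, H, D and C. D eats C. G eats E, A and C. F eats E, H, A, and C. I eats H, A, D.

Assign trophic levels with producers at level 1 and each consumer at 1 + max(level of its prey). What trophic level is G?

Trophic level 4

C is a producer → level 1.
H eats C → level 2.
A eats H (level 2); other prey at levels: C 1, E 2, D 2 → level 3.
G eats A (level 3); other prey at levels: C 1, E 2 → level 4.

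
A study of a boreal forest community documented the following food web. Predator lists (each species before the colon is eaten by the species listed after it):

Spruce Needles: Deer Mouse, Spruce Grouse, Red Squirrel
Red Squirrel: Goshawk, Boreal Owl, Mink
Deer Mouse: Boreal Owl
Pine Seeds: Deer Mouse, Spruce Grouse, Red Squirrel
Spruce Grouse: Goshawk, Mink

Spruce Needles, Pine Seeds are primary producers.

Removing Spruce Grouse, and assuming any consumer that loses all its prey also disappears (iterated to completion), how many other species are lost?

0

Remove Spruce Grouse.
Every predator of it retains at least one other prey: Goshawk still has Red Squirrel; Mink still has Red Squirrel.
No consumer loses all prey, so no secondary extinctions occur.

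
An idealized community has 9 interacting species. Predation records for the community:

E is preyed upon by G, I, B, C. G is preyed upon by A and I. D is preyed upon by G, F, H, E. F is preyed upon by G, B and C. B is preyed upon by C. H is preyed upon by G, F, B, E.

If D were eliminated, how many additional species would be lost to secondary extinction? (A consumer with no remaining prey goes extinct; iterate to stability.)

8

Remove D.
Round 1: H (all prey gone) → extinct.
Round 2: F (all prey gone), E (all prey gone) → extinct.
Round 3: B (all prey gone), G (all prey gone) → extinct.
Round 4: A (all prey gone), C (all prey gone), I (all prey gone) → extinct.
No further losses. Total secondary extinctions: 8.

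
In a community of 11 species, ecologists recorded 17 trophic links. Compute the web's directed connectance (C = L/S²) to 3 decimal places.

The web has S = 11 species and L = 17 feeding links.
C = L / S² = 17 / 121 = 0.1405 ≈ 0.140.

C = 0.140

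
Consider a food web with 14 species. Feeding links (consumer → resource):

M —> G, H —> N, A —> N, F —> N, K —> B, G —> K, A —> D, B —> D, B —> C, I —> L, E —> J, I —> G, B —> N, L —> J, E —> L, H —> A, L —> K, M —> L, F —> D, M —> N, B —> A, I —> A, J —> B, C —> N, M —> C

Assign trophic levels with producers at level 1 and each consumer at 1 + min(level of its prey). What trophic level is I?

N is a producer → level 1.
A eats N → level 2.
I eats A → level 3.
No prey of I is below level 2, so 3 is the minimum.

Trophic level 3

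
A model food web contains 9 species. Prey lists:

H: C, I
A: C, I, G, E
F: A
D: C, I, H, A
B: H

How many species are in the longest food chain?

3 species

One longest chain: C → H → D.
It has 3 species and 2 links.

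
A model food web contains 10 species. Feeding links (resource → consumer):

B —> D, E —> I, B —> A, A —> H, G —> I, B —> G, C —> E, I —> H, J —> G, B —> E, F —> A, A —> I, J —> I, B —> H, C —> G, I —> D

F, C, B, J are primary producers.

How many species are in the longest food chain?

One longest chain: C → G → I → D.
It has 4 species and 3 links.

4 species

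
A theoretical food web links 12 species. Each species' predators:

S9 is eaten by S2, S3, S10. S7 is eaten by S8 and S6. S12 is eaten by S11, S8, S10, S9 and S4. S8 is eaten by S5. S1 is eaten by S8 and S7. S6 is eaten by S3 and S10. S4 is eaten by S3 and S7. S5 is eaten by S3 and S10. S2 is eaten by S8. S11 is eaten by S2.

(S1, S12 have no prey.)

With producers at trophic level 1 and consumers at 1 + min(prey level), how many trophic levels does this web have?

Producers (level 1): S1, S12.
Following each consumer down to its lowest-level prey: S12 → S9 → S3 (levels 1 through 3).
All prey of S3 (S9 2, S4 2, S6 3, S5 3) are at level 2 or above, so S3 is at level 1 + 2 = 3.
Every consumer has at least one prey at level 2 or below, so none exceeds level 3.

3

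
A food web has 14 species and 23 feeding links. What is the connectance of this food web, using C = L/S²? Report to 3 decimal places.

C = 0.117

The web has S = 14 species and L = 23 feeding links.
C = L / S² = 23 / 196 = 0.1173 ≈ 0.117.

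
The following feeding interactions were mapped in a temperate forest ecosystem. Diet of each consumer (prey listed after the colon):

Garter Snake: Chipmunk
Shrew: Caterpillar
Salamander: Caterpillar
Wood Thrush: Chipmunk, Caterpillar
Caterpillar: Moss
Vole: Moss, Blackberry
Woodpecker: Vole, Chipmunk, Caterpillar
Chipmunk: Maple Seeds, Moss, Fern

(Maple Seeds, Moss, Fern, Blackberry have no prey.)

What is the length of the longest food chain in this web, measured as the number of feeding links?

One longest chain: Moss → Caterpillar → Salamander.
It has 3 species and 2 links.

2 links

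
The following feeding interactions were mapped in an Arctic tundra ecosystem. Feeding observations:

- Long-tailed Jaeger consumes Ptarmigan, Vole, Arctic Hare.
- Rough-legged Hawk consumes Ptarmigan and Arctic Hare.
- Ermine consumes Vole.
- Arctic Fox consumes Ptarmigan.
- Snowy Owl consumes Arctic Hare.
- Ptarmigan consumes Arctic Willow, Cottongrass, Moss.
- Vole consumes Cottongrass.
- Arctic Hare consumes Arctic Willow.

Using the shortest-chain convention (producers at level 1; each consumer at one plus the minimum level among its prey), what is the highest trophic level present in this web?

Producers (level 1): Moss, Arctic Willow, Cottongrass.
Following each consumer down to its lowest-level prey: Cottongrass → Vole → Ermine (levels 1 through 3).
All prey of Ermine (Vole 2) are at level 2 or above, so Ermine is at level 1 + 2 = 3.
Every consumer has at least one prey at level 2 or below, so none exceeds level 3.

3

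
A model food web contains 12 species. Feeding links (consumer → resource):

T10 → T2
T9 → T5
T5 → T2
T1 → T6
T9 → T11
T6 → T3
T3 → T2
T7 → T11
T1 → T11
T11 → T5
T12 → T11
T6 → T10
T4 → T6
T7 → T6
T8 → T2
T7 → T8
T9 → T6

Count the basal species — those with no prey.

Basal species (no prey listed): T2.
Count: 1.

1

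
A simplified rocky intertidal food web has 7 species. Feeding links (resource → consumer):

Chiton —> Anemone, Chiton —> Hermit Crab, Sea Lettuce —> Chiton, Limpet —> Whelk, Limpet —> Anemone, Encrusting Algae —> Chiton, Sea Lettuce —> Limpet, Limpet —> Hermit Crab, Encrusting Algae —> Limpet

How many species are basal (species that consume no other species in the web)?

Basal species (no prey listed): Encrusting Algae, Sea Lettuce.
Count: 2.

2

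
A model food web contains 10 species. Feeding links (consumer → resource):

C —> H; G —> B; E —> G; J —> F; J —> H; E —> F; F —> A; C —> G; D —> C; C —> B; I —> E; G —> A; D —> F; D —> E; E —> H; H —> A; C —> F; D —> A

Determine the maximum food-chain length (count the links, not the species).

One longest chain: A → H → E → D.
It has 4 species and 3 links.

3 links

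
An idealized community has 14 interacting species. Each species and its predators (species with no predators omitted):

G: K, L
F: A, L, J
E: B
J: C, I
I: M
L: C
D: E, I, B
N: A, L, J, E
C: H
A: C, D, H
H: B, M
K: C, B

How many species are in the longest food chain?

One longest chain: F → A → D → E → B.
It has 5 species and 4 links.

5 species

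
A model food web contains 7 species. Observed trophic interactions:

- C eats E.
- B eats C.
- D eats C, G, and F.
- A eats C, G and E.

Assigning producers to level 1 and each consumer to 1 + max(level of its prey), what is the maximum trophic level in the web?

3

Producers (level 1): F, E, G.
E → C → B gives B level 3.
No species has a prey at level 3, so no species reaches level 4.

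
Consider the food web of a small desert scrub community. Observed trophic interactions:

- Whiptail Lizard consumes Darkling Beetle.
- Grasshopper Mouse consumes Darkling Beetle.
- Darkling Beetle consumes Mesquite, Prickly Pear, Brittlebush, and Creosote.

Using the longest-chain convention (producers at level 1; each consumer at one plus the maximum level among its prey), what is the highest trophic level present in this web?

3

Producers (level 1): Mesquite, Creosote, Prickly Pear, Brittlebush.
Mesquite → Darkling Beetle → Grasshopper Mouse gives Grasshopper Mouse level 3.
No species has a prey at level 3, so no species reaches level 4.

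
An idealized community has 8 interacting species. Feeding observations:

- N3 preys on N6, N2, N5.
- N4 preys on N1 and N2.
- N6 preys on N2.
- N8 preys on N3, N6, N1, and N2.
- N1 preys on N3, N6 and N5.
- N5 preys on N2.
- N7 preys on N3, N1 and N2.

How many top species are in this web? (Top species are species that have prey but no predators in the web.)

Top species (has prey, but nothing eats it): N4, N8, N7.
Count: 3.

3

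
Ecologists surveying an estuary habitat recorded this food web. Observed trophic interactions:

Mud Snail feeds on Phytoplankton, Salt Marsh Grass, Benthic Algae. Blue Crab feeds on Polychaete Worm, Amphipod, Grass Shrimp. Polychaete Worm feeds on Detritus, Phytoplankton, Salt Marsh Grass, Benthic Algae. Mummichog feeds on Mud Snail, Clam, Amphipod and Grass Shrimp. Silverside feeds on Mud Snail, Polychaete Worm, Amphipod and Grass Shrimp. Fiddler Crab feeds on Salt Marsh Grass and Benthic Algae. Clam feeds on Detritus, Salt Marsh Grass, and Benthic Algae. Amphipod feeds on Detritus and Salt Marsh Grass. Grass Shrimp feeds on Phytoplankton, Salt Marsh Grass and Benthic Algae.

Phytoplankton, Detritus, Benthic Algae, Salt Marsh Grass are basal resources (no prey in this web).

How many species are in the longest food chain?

One longest chain: Phytoplankton → Mud Snail → Mummichog.
It has 3 species and 2 links.

3 species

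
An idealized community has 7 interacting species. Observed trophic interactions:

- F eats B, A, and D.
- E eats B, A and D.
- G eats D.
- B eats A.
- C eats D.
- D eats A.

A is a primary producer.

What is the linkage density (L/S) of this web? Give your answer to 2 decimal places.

L/S = 1.43

There are L = 10 links among S = 7 species.
L/S = 10/7 = 1.4286 ≈ 1.43.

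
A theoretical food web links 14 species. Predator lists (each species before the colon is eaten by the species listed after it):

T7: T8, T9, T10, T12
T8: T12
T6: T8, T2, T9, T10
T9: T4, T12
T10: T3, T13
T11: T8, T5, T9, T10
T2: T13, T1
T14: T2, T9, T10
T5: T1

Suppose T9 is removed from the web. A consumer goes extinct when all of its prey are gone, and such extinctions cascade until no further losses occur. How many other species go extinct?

Remove T9.
Round 1: T4 (all prey gone) → extinct.
No further losses. Total secondary extinctions: 1.

1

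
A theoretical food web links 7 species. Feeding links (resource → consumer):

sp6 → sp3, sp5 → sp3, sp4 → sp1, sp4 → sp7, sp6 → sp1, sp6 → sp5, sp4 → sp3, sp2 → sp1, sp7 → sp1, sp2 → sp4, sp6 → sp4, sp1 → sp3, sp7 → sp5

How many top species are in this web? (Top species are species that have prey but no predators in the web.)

1

Top species (has prey, but nothing eats it): sp3.
Count: 1.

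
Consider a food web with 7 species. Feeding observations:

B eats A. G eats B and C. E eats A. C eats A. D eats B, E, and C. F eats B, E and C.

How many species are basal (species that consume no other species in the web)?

1

Basal species (no prey listed): A.
Count: 1.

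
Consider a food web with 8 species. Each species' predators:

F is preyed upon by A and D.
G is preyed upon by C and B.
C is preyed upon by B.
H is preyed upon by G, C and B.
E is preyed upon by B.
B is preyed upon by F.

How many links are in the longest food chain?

One longest chain: H → G → C → B → F → A.
It has 6 species and 5 links.

5 links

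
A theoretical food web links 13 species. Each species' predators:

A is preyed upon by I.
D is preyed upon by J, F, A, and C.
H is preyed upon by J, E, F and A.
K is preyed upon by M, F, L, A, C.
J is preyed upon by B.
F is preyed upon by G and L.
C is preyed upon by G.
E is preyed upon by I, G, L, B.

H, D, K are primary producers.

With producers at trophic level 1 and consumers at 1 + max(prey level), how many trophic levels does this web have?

Producers (level 1): H, D, K.
H → F → G gives G level 3.
No species has a prey at level 3, so no species reaches level 4.

3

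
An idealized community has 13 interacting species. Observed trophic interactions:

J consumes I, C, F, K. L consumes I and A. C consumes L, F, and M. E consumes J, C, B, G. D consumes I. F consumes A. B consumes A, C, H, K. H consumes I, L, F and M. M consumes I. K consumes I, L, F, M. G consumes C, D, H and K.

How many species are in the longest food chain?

One longest chain: I → M → K → G → E.
It has 5 species and 4 links.

5 species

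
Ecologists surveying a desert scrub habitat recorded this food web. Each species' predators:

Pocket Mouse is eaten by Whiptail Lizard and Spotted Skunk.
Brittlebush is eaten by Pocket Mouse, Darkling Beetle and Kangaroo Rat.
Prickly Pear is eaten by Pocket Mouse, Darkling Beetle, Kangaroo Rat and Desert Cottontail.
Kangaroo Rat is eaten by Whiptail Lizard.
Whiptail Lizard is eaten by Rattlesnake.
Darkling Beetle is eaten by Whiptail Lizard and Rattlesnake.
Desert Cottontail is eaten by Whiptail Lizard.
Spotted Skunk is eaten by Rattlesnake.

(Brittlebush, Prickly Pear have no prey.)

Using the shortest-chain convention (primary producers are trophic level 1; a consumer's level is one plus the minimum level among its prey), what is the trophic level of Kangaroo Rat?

Trophic level 2

Brittlebush is a producer → level 1.
Kangaroo Rat eats Brittlebush → level 2.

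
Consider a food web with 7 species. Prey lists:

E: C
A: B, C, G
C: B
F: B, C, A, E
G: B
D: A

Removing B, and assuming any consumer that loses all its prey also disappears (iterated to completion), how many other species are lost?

Remove B.
Round 1: C (all prey gone), G (all prey gone) → extinct.
Round 2: A (all prey gone), E (all prey gone) → extinct.
Round 3: D (all prey gone), F (all prey gone) → extinct.
No further losses. Total secondary extinctions: 6.

6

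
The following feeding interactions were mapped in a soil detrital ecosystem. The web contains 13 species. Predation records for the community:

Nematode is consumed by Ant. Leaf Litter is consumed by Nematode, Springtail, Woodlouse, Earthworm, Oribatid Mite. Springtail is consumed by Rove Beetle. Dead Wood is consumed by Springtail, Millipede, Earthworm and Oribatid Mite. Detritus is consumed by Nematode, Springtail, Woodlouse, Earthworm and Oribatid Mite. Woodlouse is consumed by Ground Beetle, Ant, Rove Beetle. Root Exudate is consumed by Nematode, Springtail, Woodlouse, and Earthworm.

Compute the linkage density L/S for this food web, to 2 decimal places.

L/S = 1.77

There are L = 23 links among S = 13 species.
L/S = 23/13 = 1.7692 ≈ 1.77.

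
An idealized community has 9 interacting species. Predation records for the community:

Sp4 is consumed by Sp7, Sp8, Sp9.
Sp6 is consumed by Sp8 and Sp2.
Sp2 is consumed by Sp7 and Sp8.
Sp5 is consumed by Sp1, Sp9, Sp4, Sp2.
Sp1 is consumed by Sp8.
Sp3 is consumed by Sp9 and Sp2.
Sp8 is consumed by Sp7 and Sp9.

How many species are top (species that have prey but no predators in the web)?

Top species (has prey, but nothing eats it): Sp9, Sp7.
Count: 2.

2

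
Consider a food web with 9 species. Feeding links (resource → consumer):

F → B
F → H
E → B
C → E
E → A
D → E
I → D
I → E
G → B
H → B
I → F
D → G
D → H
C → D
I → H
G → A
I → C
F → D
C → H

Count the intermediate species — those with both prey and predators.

6

Intermediate species (has both prey and predators): F, C, D, G, H, E.
Count: 6.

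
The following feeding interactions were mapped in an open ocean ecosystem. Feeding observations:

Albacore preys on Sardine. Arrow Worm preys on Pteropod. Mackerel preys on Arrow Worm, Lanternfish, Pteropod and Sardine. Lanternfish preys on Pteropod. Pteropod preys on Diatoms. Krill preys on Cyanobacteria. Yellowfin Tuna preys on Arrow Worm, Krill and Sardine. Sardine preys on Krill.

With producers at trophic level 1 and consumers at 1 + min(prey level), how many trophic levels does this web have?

Producers (level 1): Diatoms, Cyanobacteria.
Following each consumer down to its lowest-level prey: Cyanobacteria → Krill → Sardine → Albacore (levels 1 through 4).
All prey of Albacore (Sardine 3) are at level 3 or above, so Albacore is at level 1 + 3 = 4.
Every consumer has at least one prey at level 3 or below, so none exceeds level 4.

4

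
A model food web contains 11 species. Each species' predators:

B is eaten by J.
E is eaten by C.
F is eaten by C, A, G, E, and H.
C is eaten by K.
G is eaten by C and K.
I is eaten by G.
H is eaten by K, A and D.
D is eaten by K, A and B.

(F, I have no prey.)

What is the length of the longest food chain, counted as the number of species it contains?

5 species

One longest chain: F → H → D → B → J.
It has 5 species and 4 links.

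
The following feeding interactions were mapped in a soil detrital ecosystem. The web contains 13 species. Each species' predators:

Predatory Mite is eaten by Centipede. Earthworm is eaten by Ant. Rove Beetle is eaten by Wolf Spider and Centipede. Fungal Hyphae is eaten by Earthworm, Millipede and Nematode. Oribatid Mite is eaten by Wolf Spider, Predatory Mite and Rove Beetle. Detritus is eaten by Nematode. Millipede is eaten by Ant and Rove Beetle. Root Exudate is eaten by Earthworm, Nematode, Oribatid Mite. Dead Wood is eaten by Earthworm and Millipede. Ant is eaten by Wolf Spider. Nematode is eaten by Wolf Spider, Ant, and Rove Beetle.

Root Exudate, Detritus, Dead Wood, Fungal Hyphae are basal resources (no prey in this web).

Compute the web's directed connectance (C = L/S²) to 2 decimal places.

The web has S = 13 species and L = 22 feeding links.
C = L / S² = 22 / 169 = 0.1302 ≈ 0.13.

C = 0.13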